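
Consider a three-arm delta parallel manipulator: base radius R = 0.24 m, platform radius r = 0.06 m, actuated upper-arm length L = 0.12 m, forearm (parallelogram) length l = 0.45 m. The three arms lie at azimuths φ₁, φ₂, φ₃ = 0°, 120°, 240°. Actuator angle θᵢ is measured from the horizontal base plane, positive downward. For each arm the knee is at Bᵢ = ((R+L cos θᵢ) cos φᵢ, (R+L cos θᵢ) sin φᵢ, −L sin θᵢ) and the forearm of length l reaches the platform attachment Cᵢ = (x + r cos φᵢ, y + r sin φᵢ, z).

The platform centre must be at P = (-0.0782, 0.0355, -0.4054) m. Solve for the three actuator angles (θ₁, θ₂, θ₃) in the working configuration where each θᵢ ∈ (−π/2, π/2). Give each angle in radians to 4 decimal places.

rotate P by −φ1: (-0.0782, 0.0355, -0.4054)
  A cos θ + B sin θ = C:  0.2582·cos θ + -0.4054·sin θ = -0.1841
  √(A²+B²)=0.4806;  θ1 = -1.0037+1.9638 ≈ 0.9601
arm 2 (φ=120.0°): x'=0.0698, y'=0.0500
  A=0.1102, B=-0.4054, C=(l²−L²−A²−y'²−z²)/(2L)=0.0380
  √(A²+B²)=0.4201;  θ2 = -1.3055+1.4802 ≈ 0.1747
φ3=240.0° → target in arm frame (0.0084, -0.0855)
  A=0.1716, B=-0.4054, C=(l²−L²−A²−y'²−z²)/(2L)=-0.0542
  θ3 = atan2(B,A) + arccos(C/0.4402) = 0.5240

θ₁ = 0.9601, θ₂ = 0.1747, θ₃ = 0.5240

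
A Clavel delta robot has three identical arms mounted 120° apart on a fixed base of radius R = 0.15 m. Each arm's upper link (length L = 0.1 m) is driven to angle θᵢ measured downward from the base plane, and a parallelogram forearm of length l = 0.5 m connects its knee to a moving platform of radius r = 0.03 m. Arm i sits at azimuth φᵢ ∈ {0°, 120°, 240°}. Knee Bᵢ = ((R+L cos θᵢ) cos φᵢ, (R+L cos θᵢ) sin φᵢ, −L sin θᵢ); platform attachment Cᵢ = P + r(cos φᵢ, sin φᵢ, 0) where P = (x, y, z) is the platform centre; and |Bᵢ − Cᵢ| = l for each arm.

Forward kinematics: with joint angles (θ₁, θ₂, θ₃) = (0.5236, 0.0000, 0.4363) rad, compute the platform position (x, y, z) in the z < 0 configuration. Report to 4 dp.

(-0.0465, 0.0565, -0.4775)

arm 1 at φ=0.0°: (R−r)+L cos θ1 = 0.2066;  S1 = (0.2066, 0.0000, -0.0500)
arm 2 at φ=120.0°: (R−r)+L cos θ2 = 0.2200;  S2 = (-0.1100, 0.1905, 0.0000)
φ3=240.0°: virtual centre (-0.1053, -0.1824, -0.0423), radius l
subtract pairs → two planes through P
plane₁₂: -0.6332x+0.3811y+0.1000z = 0.0032
det = 0.4687;  x = -0.0033+0.0904z,  y = 0.0030+-0.1122z
quadratic in z: (1.0208)z²+(0.0614)z+(-0.2034)=0, √Δ=0.9135 → z ∈ {-0.4775, 0.4174}; z = -0.4775 (taking z<0)
x = -0.0465, y = 0.0565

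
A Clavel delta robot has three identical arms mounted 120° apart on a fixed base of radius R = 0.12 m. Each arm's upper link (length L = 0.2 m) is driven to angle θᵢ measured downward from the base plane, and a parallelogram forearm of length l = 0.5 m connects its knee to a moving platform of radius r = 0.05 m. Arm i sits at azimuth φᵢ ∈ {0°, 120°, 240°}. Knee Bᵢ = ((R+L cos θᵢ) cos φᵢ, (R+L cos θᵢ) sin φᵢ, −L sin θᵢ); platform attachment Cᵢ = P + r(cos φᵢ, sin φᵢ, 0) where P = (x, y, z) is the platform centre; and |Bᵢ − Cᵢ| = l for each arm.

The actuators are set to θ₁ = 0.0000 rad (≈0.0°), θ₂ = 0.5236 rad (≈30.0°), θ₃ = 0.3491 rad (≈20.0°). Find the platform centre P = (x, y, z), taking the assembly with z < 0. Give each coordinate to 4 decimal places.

O1 = (0.2700·cos0.0°, 0.2700·sin0.0°, 0.0000) = (0.2700, 0.0000, 0.0000)
O2 = (0.2432·cos120.0°, 0.2432·sin120.0°, -0.1000) = (-0.1216, 0.2106, -0.1000)
O3 = (0.2579·cos240.0°, 0.2579·sin240.0°, -0.0684) = (-0.1290, -0.2234, -0.0684)
subtract pairs → two planes through P
plane₁₂: -0.7832x+0.4212y+-0.2000z = -0.0038
Cramer: x(z) = 0.0035-0.2143z;  y(z) = -0.0024+0.0764z
into |P−O₁|² = l²: 1.0517z² + 0.1138z + -0.1790 = 0;  Δ = 0.7658;  z = -0.4702 or 0.3619 → z<0 root = -0.4702
x = 0.1042, y = -0.0384

(0.1042, -0.0384, -0.4702)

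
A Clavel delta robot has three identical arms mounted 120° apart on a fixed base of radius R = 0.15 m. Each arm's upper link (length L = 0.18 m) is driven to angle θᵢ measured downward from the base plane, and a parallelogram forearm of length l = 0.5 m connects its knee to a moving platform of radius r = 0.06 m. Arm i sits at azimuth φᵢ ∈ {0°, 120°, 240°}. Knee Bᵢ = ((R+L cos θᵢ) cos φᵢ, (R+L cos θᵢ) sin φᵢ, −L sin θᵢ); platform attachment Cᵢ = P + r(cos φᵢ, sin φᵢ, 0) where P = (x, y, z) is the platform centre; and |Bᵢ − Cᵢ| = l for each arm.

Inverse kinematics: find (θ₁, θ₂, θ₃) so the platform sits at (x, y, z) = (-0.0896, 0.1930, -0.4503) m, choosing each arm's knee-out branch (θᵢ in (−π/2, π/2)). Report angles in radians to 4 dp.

θ₁ = 0.6982, θ₂ = -0.2621, θ₃ = 0.7854

arm 1 (φ=0.0°): x'=-0.0896, y'=0.1930
  A=0.1796, B=-0.4503, C=(l²−L²−A²−y'²−z²)/(2L)=-0.1519
  γ=atan2(-0.4503,0.1796)=-1.1913;  ψ=arccos(-0.3133)=1.8894;  θ1=γ+ψ≈0.6982
rotate P by −φ2: (0.2119, -0.0189, -0.4503)
  A=-0.1219, B=-0.4503, C=(l²−L²−A²−y'²−z²)/(2L)=-0.0011
  θ2 = atan2(B,A) + arccos(C/0.4665) = -0.2621
φ3=240.0° → target in arm frame (-0.1223, -0.1741)
  e−x'=0.2123;  (l²−L²−(e−x')²−y'²−z²)/2L = -0.1682
  √(A²+B²)=0.4979;  θ3 = -1.1302+1.9155 ≈ 0.7854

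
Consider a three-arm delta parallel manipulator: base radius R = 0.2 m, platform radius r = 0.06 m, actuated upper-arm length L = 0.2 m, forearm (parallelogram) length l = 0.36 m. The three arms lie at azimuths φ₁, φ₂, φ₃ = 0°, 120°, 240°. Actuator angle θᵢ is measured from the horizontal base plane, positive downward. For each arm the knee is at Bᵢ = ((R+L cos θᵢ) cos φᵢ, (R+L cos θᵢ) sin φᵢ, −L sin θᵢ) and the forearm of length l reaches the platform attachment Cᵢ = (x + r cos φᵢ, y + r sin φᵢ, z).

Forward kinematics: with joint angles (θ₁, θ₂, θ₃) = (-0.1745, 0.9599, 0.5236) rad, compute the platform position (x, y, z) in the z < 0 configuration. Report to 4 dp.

O1 = (0.3370·cos0.0°, 0.3370·sin0.0°, 0.0347) = (0.3370, 0.0000, 0.0347)
arm 2 at φ=120.0°: (R−r)+L cos θ2 = 0.2547;  O2 = (-0.1274, 0.2206, -0.1638)
φ3=240.0°: virtual centre (-0.1566, -0.2712, -0.1000), radius l
eliminate P² terms by subtracting sphere 1 from 2 and 3
plane₁₂: -0.9286x+0.4412y+-0.3971z = -0.0230
Cramer: x(z) = 0.0164-0.3559z;  y(z) = -0.0176+0.1509z
sphere 1 gives Az²+Bz+C=0 with A=1.1494, B=0.1534, C=-0.0253;  B²−4AC=0.1400;  roots -0.2295, 0.0961;  negative root z = -0.2295
x = 0.0981, y = -0.0523

(0.0981, -0.0523, -0.2295)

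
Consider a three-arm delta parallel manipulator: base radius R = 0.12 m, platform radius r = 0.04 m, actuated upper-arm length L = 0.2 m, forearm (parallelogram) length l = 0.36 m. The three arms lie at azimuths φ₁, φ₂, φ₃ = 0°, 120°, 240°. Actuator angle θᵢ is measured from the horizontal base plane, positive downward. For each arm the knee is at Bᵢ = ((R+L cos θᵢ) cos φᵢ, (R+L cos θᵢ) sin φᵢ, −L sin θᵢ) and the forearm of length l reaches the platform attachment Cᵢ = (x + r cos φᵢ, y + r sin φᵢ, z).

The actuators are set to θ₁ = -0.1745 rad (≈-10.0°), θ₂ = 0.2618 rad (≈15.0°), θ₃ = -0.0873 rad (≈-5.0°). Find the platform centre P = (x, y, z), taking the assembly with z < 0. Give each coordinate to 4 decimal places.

(0.0283, -0.0335, -0.2234)

arm 1 at φ=0.0°: (R−r)+L cos θ1 = 0.2770;  S1 = (0.2770, 0.0000, 0.0347)
S2 = (0.2732·cos120.0°, 0.2732·sin120.0°, -0.0518) = (-0.1366, 0.2366, -0.0518)
arm 3 at φ=240.0°: (R−r)+L cos θ3 = 0.2792;  S3 = (-0.1396, -0.2418, 0.0174)
|S₂|²−|S₁|² = -0.0006;  |S₃|²−|S₁|² = 0.0004
[-0.8271 0.4732 -0.1730]·P = -0.0006;  [-0.8332 -0.4837 -0.0346]·P = 0.0004
Cramer: x(z) = 0.0002-0.1259z;  y(z) = -0.0010+0.1454z
sphere 1 gives Az²+Bz+C=0 with A=1.0370, B=0.0000, C=-0.0518;  B²−4AC=0.2147;  roots -0.2234, 0.2234;  negative root z = -0.2234
x = 0.0283, y = -0.0335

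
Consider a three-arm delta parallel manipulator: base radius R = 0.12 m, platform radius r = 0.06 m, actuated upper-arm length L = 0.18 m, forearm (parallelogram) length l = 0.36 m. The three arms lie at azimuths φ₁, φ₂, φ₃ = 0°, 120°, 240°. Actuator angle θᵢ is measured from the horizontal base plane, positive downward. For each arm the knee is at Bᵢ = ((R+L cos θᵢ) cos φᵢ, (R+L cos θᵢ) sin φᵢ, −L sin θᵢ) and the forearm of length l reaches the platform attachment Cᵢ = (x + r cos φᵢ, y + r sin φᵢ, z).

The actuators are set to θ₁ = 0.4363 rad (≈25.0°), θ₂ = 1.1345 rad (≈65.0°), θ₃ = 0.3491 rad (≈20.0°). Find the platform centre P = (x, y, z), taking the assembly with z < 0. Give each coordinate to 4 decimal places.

(0.0687, -0.1456, -0.3669)

φ1=0.0°: virtual centre (0.2231, 0.0000, -0.0761), radius l
φ2=120.0°: virtual centre (-0.0680, 0.1178, -0.1631), radius l
φ3=240.0°: virtual centre (-0.1146, -0.1984, -0.0616), radius l
eliminate P² terms by subtracting sphere 1 from 2 and 3
[-0.5823 0.2357 -0.1741]·P = -0.0104;  [-0.6754 -0.3969 0.0290]·P = 0.0007
det = 0.3903;  x = 0.0102+-0.1596z,  y = -0.0192+0.3446z
quadratic in z: (1.1442)z²+(0.2069)z+(-0.0781)=0, √Δ=0.6327 → z ∈ {-0.3669, 0.1861}; z = -0.3669 (taking z<0)
x = 0.0687, y = -0.1456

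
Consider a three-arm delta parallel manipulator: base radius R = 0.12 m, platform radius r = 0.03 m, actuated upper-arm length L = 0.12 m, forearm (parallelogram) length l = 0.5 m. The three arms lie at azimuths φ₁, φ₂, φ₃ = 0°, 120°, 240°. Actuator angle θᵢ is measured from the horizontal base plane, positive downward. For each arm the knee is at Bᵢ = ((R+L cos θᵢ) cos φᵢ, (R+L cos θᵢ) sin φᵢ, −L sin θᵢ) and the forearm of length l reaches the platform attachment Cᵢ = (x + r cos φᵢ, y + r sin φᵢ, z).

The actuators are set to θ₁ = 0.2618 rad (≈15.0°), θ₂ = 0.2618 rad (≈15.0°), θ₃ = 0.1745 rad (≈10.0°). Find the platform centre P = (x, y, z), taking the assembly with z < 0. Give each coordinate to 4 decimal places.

(-0.0083, -0.0143, -0.4826)

centre 1 = (0.2059·cos0.0°, 0.2059·sin0.0°, -0.0311) = (0.2059, 0.0000, -0.0311)
φ2=120.0°: virtual centre (-0.1030, 0.1783, -0.0311), radius l
centre 3 = (0.2082·cos240.0°, 0.2082·sin240.0°, -0.0208) = (-0.1041, -0.1803, -0.0208)
subtract pairs → two planes through P
[-0.6177 0.3566 0.0000]·P = 0.0000;  [-0.6200 -0.3606 0.0204]·P = 0.0004
det = 0.4439;  x = -0.0003+0.0164z,  y = -0.0006+0.0285z
sphere 1 gives Az²+Bz+C=0 with A=1.0011, B=0.0553, C=-0.2065;  B²−4AC=0.8300;  roots -0.4826, 0.4274;  negative root z = -0.4826
x = -0.0083, y = -0.0143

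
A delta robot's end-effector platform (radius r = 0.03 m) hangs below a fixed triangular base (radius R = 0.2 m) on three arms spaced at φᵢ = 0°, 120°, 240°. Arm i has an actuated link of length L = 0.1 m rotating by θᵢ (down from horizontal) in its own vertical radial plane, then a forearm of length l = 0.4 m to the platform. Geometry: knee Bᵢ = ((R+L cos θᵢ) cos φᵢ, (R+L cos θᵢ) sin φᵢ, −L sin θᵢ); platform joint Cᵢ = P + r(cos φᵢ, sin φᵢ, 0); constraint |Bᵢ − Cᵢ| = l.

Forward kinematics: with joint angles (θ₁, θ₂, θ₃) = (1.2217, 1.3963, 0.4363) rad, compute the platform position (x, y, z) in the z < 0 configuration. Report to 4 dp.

φ1=0.0°: virtual centre (0.2042, 0.0000, -0.0940), radius l
arm 2 at φ=120.0°: ρ2 = 0.1874;  O2 = (-0.0937, 0.1623, -0.0985)
O3 = (0.2606·cos240.0°, 0.2606·sin240.0°, -0.0423) = (-0.1303, -0.2257, -0.0423)
|O₂|²−|O₁|² = -0.0057;  |O₃|²−|O₁|² = 0.0192
plane₁₂: -0.5958x+0.3245y+-0.0090z = -0.0057
Cramer: x(z) = -0.0075+0.0607z;  y(z) = -0.0314+0.1392z
quadratic in z: (1.0231)z²+(0.1535)z+(-0.1054)=0, √Δ=0.6744 → z ∈ {-0.4046, 0.2546}; z = -0.4046 (taking z<0)
x = -0.0320, y = -0.0877

(-0.0320, -0.0877, -0.4046)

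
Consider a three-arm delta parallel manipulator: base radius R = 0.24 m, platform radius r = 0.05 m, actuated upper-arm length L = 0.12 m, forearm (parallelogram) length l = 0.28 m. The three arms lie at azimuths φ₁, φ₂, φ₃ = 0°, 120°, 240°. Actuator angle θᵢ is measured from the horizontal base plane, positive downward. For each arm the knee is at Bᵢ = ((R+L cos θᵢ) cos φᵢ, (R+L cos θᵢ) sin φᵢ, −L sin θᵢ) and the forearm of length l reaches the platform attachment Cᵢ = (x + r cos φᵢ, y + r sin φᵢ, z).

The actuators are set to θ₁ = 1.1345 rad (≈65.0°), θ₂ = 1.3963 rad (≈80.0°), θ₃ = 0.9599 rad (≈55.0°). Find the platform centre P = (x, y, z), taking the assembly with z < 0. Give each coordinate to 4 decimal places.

(0.0048, -0.0352, -0.2554)

O1 = (0.2407·cos0.0°, 0.2407·sin0.0°, -0.1088) = (0.2407, 0.0000, -0.1088)
φ2=120.0°: virtual centre (-0.1054, 0.1826, -0.1182), radius l
arm 3 at φ=240.0°: (R−r)+L cos θ3 = 0.2588;  O3 = (-0.1294, -0.2242, -0.0983)
eliminate P² terms by subtracting sphere 1 from 2 and 3
linear system: -0.6923x+0.3652y = -0.0114−-0.0188z; -0.7403x+-0.4483y = 0.0069−0.0209z
Cramer: x(z) = 0.0044-0.0014z;  y(z) = -0.0227+0.0490z
quadratic in z: (1.0024)z²+(0.2160)z+(-0.0102)=0, √Δ=0.2961 → z ∈ {-0.2554, 0.0400}; z = -0.2554 (taking z<0)
x = 0.0048, y = -0.0352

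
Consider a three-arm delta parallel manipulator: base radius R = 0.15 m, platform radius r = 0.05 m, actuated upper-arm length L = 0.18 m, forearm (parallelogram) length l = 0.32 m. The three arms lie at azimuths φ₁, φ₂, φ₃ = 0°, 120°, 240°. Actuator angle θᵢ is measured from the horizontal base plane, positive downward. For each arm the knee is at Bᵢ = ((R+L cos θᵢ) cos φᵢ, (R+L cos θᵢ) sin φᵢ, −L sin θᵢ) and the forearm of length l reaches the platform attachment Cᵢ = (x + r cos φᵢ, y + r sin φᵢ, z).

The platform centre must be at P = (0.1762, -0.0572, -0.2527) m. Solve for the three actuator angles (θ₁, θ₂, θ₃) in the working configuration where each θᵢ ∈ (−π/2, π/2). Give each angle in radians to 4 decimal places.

φ1=0.0° → target in arm frame (0.1762, -0.0572)
  e−x'=-0.0762;  (l²−L²−(e−x')²−y'²−z²)/2L = -0.0082
  θ1 = atan2(B,A) + arccos(C/0.2639) = -0.2620
rotate P by −φ2: (-0.1376, -0.1240, -0.2527)
  e−x'=0.2376;  (l²−L²−(e−x')²−y'²−z²)/2L = -0.1825
  √(A²+B²)=0.3469;  θ2 = -0.8161+2.1248 ≈ 1.3087
φ3=240.0° → target in arm frame (-0.0386, 0.1812)
  A=0.1386, B=-0.2527, C=(l²−L²−A²−y'²−z²)/(2L)=-0.1275
  √(A²+B²)=0.2882;  θ3 = -1.0692+2.0290 ≈ 0.9597

θ₁ = -0.2620, θ₂ = 1.3087, θ₃ = 0.9597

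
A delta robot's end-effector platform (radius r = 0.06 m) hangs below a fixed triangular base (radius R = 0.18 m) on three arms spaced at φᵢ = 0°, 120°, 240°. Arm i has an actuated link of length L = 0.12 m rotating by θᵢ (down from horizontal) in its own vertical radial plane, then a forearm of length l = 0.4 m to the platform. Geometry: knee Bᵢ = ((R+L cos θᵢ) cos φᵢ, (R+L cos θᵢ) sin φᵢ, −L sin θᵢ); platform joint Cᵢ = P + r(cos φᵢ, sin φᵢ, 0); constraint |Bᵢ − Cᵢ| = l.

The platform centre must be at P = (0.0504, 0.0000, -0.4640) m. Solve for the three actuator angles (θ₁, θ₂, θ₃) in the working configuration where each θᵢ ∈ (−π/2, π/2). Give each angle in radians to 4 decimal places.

arm 1 (φ=0.0°): x'=0.0504, y'=0.0000
  A cos θ + B sin θ = C:  0.0696·cos θ + -0.4640·sin θ = -0.3106
  θ1 = atan2(B,A) + arccos(C/0.4692) = 0.8723
arm 2 (φ=120.0°): x'=-0.0252, y'=-0.0436
  A=0.1452, B=-0.4640, C=(l²−L²−A²−y'²−z²)/(2L)=-0.3862
  γ=atan2(-0.4640,0.1452)=-1.2675;  ψ=arccos(-0.7943)=2.4887;  θ2=γ+ψ≈1.2211
φ3=240.0° → target in arm frame (-0.0252, 0.0436)
  A=0.1452, B=-0.4640, C=(l²−L²−A²−y'²−z²)/(2L)=-0.3862
  γ=atan2(-0.4640,0.1452)=-1.2675;  ψ=arccos(-0.7943)=2.4887;  θ3=γ+ψ≈1.2211

θ₁ = 0.8723, θ₂ = 1.2211, θ₃ = 1.2211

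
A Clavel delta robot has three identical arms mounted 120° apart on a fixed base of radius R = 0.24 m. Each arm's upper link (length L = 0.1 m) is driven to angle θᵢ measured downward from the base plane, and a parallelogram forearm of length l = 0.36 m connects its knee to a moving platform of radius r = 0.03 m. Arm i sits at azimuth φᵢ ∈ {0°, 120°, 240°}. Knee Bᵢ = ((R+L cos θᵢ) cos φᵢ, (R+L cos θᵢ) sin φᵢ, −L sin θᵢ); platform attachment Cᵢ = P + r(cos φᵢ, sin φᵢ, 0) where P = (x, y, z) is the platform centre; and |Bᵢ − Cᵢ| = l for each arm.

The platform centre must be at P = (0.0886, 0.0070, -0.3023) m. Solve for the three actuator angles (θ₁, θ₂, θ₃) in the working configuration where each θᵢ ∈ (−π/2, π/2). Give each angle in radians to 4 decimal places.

arm 1 (φ=0.0°): x'=0.0886, y'=0.0070
  A cos θ + B sin θ = C:  0.1214·cos θ + -0.3023·sin θ = 0.0671
  θ1 = atan2(B,A) + arccos(C/0.3258) = 0.1743
rotate P by −φ2: (-0.0382, -0.0802, -0.3023)
  A=0.2482, B=-0.3023, C=(l²−L²−A²−y'²−z²)/(2L)=-0.1992
  θ2 = atan2(B,A) + arccos(C/0.3912) = 1.2219
φ3=240.0° → target in arm frame (-0.0504, 0.0732)
  A=0.2604, B=-0.3023, C=(l²−L²−A²−y'²−z²)/(2L)=-0.2247
  θ3 = atan2(B,A) + arccos(C/0.3990) = 1.3092

θ₁ = 0.1743, θ₂ = 1.2219, θ₃ = 1.3092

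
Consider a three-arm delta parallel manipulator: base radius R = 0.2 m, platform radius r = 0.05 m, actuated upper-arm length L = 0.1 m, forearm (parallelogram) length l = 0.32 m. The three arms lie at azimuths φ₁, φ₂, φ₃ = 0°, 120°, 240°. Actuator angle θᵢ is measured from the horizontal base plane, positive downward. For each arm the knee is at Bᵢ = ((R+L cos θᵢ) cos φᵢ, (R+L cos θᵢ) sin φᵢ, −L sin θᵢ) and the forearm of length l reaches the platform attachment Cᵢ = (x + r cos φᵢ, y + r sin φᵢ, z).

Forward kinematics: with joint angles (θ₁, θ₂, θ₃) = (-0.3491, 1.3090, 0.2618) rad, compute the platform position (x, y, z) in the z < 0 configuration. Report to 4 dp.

(0.0842, -0.0817, -0.2307)

O1 = (0.2440·cos0.0°, 0.2440·sin0.0°, 0.0342) = (0.2440, 0.0000, 0.0342)
φ2=120.0°: virtual centre (-0.0879, 0.1523, -0.0966), radius l
O3 = (0.2466·cos240.0°, 0.2466·sin240.0°, -0.0259) = (-0.1233, -0.2136, -0.0259)
subtract pairs → two planes through P
[-0.6638 0.3046 -0.2616]·P = -0.0204;  [-0.7345 -0.4271 -0.1202]·P = 0.0008
Cramer: x(z) = 0.0167-0.2924z;  y(z) = -0.0306+0.2215z
sphere 1 gives Az²+Bz+C=0 with A=1.1346, B=0.0509, C=-0.0487;  B²−4AC=0.2234;  roots -0.2307, 0.1858;  negative root z = -0.2307
x = 0.0842, y = -0.0817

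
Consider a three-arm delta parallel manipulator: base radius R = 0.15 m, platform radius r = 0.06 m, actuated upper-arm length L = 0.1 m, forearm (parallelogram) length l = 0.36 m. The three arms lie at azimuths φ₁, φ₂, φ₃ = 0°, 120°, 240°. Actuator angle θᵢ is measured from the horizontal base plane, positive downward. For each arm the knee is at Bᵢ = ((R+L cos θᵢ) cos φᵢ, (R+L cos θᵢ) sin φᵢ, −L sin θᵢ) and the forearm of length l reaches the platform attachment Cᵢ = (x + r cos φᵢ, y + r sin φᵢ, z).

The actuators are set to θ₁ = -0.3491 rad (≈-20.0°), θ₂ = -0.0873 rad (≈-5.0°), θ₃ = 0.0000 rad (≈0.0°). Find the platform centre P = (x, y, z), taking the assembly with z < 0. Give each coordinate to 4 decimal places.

O1 = (0.1840·cos0.0°, 0.1840·sin0.0°, 0.0342) = (0.1840, 0.0000, 0.0342)
arm 2 at φ=120.0°: (R−r)+L cos θ2 = 0.1896;  O2 = (-0.0948, 0.1642, 0.0087)
φ3=240.0°: virtual centre (-0.0950, -0.1645, 0.0000), radius l
|O₂|²−|O₁|² = 0.0010;  |O₃|²−|O₁|² = 0.0011
[-0.5576 0.3284 -0.0510]·P = 0.0010;  [-0.5579 -0.3291 -0.0684]·P = 0.0011
det = 0.3667;  x = -0.0019+-0.1070z,  y = -0.0001+-0.0265z
into |P−O₁|² = l²: 1.0122z² + -0.0286z + -0.0939 = 0;  Δ = 0.3809;  z = -0.2908 or 0.3190 → z<0 root = -0.2908
x = 0.0292, y = 0.0076

(0.0292, 0.0076, -0.2908)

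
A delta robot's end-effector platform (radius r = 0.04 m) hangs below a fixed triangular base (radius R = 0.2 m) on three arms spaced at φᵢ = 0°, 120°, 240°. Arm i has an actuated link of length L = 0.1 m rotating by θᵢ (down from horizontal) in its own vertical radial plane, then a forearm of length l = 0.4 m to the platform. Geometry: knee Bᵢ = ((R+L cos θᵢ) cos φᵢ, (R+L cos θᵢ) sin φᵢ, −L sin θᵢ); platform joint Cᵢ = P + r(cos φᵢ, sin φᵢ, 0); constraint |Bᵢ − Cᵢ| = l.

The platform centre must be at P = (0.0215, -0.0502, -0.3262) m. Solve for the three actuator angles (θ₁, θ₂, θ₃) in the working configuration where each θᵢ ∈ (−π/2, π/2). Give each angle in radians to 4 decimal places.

φ1=0.0° → target in arm frame (0.0215, -0.0502)
  A cos θ + B sin θ = C:  0.1385·cos θ + -0.3262·sin θ = 0.1095
  √(A²+B²)=0.3544;  θ1 = -1.1693+1.2568 ≈ 0.0875
rotate P by −φ2: (-0.0542, 0.0065, -0.3262)
  A cos θ + B sin θ = C:  0.2142·cos θ + -0.3262·sin θ = -0.0117
  θ2 = atan2(B,A) + arccos(C/0.3903) = 0.6111
rotate P by −φ3: (0.0327, 0.0437, -0.3262)
  A=0.1273, B=-0.3262, C=(l²−L²−A²−y'²−z²)/(2L)=0.1274
  √(A²+B²)=0.3502;  θ3 = -1.1988+1.1984 ≈ -0.0004

θ₁ = 0.0875, θ₂ = 0.6111, θ₃ = -0.0004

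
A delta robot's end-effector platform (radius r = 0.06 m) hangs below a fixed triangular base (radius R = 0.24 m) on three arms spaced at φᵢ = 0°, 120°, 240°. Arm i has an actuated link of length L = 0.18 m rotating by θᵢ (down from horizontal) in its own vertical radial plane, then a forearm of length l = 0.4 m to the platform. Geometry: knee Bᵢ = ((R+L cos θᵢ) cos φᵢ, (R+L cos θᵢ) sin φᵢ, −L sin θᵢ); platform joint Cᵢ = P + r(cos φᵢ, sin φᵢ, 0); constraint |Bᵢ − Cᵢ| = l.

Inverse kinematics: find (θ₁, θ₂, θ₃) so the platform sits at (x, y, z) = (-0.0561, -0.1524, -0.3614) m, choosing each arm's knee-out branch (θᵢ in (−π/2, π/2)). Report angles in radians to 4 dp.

θ₁ = 1.1344, θ₂ = 1.3089, θ₃ = 0.0872

rotate P by −φ1: (-0.0561, -0.1524, -0.3614)
  e−x'=0.2361;  (l²−L²−(e−x')²−y'²−z²)/2L = -0.2277
  √(A²+B²)=0.4317;  θ1 = -0.9921+2.1265 ≈ 1.1344
arm 2 (φ=120.0°): x'=-0.1039, y'=0.1248
  A=0.2839, B=-0.3614, C=(l²−L²−A²−y'²−z²)/(2L)=-0.2756
  γ=atan2(-0.3614,0.2839)=-0.9049;  ψ=arccos(-0.5996)=2.2137;  θ2=γ+ψ≈1.3089
rotate P by −φ3: (0.1600, 0.0276, -0.3614)
  A cos θ + B sin θ = C:  0.0200·cos θ + -0.3614·sin θ = -0.0116
  θ3 = atan2(B,A) + arccos(C/0.3620) = 0.0872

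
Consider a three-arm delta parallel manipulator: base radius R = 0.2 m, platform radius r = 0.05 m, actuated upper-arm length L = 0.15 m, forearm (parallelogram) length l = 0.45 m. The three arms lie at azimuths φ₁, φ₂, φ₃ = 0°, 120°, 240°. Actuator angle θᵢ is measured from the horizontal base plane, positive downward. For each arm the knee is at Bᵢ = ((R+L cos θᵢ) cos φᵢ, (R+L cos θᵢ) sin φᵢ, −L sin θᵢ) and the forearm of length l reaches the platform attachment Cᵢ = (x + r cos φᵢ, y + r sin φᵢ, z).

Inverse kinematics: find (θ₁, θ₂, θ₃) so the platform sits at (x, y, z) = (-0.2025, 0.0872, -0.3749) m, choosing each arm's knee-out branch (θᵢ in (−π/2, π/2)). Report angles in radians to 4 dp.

φ1=0.0° → target in arm frame (-0.2025, 0.0872)
  A cos θ + B sin θ = C:  0.3525·cos θ + -0.3749·sin θ = -0.3080
  θ1 = atan2(B,A) + arccos(C/0.5146) = 1.3964
rotate P by −φ2: (0.1768, 0.1318, -0.3749)
  e−x'=-0.0268;  (l²−L²−(e−x')²−y'²−z²)/2L = 0.0712
  γ=atan2(-0.3749,-0.0268)=-1.6421;  ψ=arccos(0.1895)=1.3801;  θ2=γ+ψ≈-0.2620
rotate P by −φ3: (0.0257, -0.2190, -0.3749)
  A cos θ + B sin θ = C:  0.1243·cos θ + -0.3749·sin θ = -0.0798
  θ3 = atan2(B,A) + arccos(C/0.3950) = 0.5235

θ₁ = 1.3964, θ₂ = -0.2620, θ₃ = 0.5235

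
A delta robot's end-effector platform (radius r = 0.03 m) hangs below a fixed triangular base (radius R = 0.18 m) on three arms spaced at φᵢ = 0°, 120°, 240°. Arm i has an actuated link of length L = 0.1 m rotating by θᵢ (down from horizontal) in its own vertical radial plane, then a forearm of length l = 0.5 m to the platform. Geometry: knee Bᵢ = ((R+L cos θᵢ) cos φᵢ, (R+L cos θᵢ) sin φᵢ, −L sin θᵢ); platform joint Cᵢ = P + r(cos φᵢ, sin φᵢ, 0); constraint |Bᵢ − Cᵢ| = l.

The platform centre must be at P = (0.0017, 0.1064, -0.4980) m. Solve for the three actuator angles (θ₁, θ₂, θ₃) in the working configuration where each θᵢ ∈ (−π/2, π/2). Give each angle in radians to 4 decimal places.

arm 1 (φ=0.0°): x'=0.0017, y'=0.1064
  A=0.1483, B=-0.4980, C=(l²−L²−A²−y'²−z²)/(2L)=-0.2066
  √(A²+B²)=0.5196;  θ1 = -1.2814+1.9797 ≈ 0.6983
φ2=120.0° → target in arm frame (0.0913, -0.0547)
  A cos θ + B sin θ = C:  0.0587·cos θ + -0.4980·sin θ = -0.0722
  θ2 = atan2(B,A) + arccos(C/0.5014) = 0.2618
rotate P by −φ3: (-0.0930, -0.0517, -0.4980)
  A cos θ + B sin θ = C:  0.2430·cos θ + -0.4980·sin θ = -0.3486
  √(A²+B²)=0.5541;  θ3 = -1.1168+2.2513 ≈ 1.1344

θ₁ = 0.6983, θ₂ = 0.2618, θ₃ = 1.1344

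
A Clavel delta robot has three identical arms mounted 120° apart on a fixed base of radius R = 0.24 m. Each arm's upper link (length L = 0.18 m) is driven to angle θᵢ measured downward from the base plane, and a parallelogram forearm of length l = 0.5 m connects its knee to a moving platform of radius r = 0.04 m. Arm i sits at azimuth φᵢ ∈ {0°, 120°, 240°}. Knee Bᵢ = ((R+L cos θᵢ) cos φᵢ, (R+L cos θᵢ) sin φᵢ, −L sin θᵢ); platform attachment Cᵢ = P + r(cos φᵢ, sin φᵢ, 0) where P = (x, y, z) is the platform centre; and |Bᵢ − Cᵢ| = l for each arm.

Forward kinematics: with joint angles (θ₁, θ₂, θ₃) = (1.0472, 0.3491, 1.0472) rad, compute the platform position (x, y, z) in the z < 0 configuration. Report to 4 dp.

(-0.0609, 0.1055, -0.4961)

S1 = (0.2900·cos0.0°, 0.2900·sin0.0°, -0.1559) = (0.2900, 0.0000, -0.1559)
S2 = (0.3691·cos120.0°, 0.3691·sin120.0°, -0.0616) = (-0.1846, 0.3197, -0.0616)
S3 = (0.2900·cos240.0°, 0.2900·sin240.0°, -0.1559) = (-0.1450, -0.2511, -0.1559)
|S₂|²−|S₁|² = 0.0317;  |S₃|²−|S₁|² = 0.0000
[-0.9491 0.6394 0.1886]·P = 0.0317;  [-0.8700 -0.5023 0.0000]·P = 0.0000
Cramer: x(z) = -0.0154+0.0917z;  y(z) = 0.0267-0.1589z
quadratic in z: (1.0337)z²+(0.2473)z+(-0.1317)=0, √Δ=0.7783 → z ∈ {-0.4961, 0.2569}; z = -0.4961 (taking z<0)
x = -0.0609, y = 0.1055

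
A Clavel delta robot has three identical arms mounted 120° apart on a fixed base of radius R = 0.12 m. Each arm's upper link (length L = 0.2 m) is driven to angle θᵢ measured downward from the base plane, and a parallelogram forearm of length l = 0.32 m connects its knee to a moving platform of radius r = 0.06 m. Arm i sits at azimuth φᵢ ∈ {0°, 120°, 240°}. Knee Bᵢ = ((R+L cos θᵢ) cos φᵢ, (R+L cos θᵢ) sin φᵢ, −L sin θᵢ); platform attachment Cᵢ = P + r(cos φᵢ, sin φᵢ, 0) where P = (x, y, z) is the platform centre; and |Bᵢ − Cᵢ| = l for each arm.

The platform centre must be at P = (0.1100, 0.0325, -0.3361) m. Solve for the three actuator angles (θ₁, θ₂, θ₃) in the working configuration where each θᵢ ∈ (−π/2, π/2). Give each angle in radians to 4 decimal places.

arm 1 (φ=0.0°): x'=0.1100, y'=0.0325
  A cos θ + B sin θ = C:  -0.0500·cos θ + -0.3361·sin θ = -0.1353
  √(A²+B²)=0.3398;  θ1 = -1.7185+1.9803 ≈ 0.2618
φ2=120.0° → target in arm frame (-0.0269, -0.1115)
  e−x'=0.0869;  (l²−L²−(e−x')²−y'²−z²)/2L = -0.1764
  γ=atan2(-0.3361,0.0869)=-1.3179;  ψ=arccos(-0.5080)=2.1037;  θ2=γ+ψ≈0.7858
arm 3 (φ=240.0°): x'=-0.0831, y'=0.0790
  A cos θ + B sin θ = C:  0.1431·cos θ + -0.3361·sin θ = -0.1932
  θ3 = atan2(B,A) + arccos(C/0.3653) = 0.9600

θ₁ = 0.2618, θ₂ = 0.7858, θ₃ = 0.9600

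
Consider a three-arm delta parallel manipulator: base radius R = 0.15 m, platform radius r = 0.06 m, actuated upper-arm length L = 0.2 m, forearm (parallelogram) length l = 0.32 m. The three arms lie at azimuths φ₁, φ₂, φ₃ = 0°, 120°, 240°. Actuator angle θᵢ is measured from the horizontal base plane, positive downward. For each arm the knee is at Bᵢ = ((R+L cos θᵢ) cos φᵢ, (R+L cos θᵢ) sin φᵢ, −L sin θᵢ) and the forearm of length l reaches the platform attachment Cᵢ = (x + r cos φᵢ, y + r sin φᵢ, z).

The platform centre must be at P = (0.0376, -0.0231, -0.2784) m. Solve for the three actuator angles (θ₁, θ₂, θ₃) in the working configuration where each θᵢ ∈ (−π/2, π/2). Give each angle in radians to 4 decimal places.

θ₁ = 0.3490, θ₂ = 0.6984, θ₃ = 0.5237

φ1=0.0° → target in arm frame (0.0376, -0.0231)
  A cos θ + B sin θ = C:  0.0524·cos θ + -0.2784·sin θ = -0.0460
  γ=atan2(-0.2784,0.0524)=-1.3848;  ψ=arccos(-0.1623)=1.7338;  θ1=γ+ψ≈0.3490
arm 2 (φ=120.0°): x'=-0.0388, y'=-0.0210
  A=0.1288, B=-0.2784, C=(l²−L²−A²−y'²−z²)/(2L)=-0.0803
  √(A²+B²)=0.3068;  θ2 = -1.1375+1.8358 ≈ 0.6984
arm 3 (φ=240.0°): x'=0.0012, y'=0.0441
  A cos θ + B sin θ = C:  0.0888·cos θ + -0.2784·sin θ = -0.0623
  θ3 = atan2(B,A) + arccos(C/0.2922) = 0.5237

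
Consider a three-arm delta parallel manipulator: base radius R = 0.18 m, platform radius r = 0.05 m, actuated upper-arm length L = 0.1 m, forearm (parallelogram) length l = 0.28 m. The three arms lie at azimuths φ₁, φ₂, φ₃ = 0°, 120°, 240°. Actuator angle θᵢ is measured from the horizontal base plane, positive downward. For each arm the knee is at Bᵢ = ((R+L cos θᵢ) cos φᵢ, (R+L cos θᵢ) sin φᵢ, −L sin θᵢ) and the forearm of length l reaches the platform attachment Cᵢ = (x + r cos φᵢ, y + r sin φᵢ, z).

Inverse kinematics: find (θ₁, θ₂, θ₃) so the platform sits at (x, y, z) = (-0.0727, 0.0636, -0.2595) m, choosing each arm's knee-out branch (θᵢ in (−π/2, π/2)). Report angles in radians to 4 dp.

rotate P by −φ1: (-0.0727, 0.0636, -0.2595)
  A cos θ + B sin θ = C:  0.2027·cos θ + -0.2595·sin θ = -0.2204
  γ=atan2(-0.2595,0.2027)=-0.9077;  ψ=arccos(-0.6692)=2.3040;  θ1=γ+ψ≈1.3963
arm 2 (φ=120.0°): x'=0.0914, y'=0.0312
  A cos θ + B sin θ = C:  0.0386·cos θ + -0.2595·sin θ = -0.0070
  θ2 = atan2(B,A) + arccos(C/0.2624) = 0.1742
arm 3 (φ=240.0°): x'=-0.0187, y'=-0.0948
  e−x'=0.1487;  (l²−L²−(e−x')²−y'²−z²)/2L = -0.1502
  θ3 = atan2(B,A) + arccos(C/0.2991) = 1.0465

θ₁ = 1.3963, θ₂ = 0.1742, θ₃ = 1.0465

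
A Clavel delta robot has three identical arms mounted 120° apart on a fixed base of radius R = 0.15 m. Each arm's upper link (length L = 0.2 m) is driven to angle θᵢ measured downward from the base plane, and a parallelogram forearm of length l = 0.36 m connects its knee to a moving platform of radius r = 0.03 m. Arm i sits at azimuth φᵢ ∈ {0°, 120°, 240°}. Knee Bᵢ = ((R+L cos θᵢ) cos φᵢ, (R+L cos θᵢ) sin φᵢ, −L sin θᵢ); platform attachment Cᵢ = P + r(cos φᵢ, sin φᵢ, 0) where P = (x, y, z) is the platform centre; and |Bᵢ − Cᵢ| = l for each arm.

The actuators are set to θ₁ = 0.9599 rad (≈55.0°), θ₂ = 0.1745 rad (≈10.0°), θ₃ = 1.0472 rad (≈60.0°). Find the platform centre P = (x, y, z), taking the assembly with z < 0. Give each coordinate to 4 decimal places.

arm 1 at φ=0.0°: (R−r)+L cos θ1 = 0.2347;  centre 1 = (0.2347, 0.0000, -0.1638)
arm 2 at φ=120.0°: (R−r)+L cos θ2 = 0.3170;  centre 2 = (-0.1585, 0.2745, -0.0347)
φ3=240.0°: virtual centre (-0.1100, -0.1905, -0.1732), radius l
|centre ₂|²−|centre ₁|² = 0.0197;  |centre ₃|²−|centre ₁|² = -0.0035
plane₁₂: -0.7864x+0.5490y+0.2582z = 0.0197
Cramer: x(z) = -0.0082+0.1299z;  y(z) = 0.0242-0.2843z
into |P−centre ₁|² = l²: 1.0977z² + 0.2508z + -0.0432 = 0;  Δ = 0.2524;  z = -0.3431 or 0.1146 → z<0 root = -0.3431
x = -0.0528, y = 0.1217

(-0.0528, 0.1217, -0.3431)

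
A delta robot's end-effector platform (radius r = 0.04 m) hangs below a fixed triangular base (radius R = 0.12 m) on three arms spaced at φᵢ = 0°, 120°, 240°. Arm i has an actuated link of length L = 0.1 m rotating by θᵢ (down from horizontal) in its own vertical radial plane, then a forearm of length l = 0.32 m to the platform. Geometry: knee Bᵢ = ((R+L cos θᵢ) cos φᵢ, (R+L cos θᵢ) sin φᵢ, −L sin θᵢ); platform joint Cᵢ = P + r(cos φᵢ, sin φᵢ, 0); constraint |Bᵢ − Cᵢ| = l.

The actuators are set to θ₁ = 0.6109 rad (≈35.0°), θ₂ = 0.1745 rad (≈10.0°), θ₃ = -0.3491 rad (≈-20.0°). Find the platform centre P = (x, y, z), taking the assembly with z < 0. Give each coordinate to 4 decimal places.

(-0.0753, -0.0446, -0.2675)

arm 1 at φ=0.0°: e+L cos θ1 = 0.1619;  O1 = (0.1619, 0.0000, -0.0574)
φ2=120.0°: virtual centre (-0.0892, 0.1546, -0.0174), radius l
arm 3 at φ=240.0°: e+L cos θ3 = 0.1740;  O3 = (-0.0870, -0.1507, 0.0342)
|O₂|²−|O₁|² = 0.0027;  |O₃|²−|O₁|² = 0.0019
linear system: -0.5023x+0.3091y = 0.0027−0.0800z; -0.4978x+-0.3013y = 0.0019−0.1831z
det = 0.3052;  x = -0.0046+0.2644z,  y = 0.0011+0.1709z
into |P−O₁|² = l²: 1.0991z² + 0.0271z + -0.0714 = 0;  Δ = 0.3146;  z = -0.2675 or 0.2428 → z<0 root = -0.2675
x = -0.0753, y = -0.0446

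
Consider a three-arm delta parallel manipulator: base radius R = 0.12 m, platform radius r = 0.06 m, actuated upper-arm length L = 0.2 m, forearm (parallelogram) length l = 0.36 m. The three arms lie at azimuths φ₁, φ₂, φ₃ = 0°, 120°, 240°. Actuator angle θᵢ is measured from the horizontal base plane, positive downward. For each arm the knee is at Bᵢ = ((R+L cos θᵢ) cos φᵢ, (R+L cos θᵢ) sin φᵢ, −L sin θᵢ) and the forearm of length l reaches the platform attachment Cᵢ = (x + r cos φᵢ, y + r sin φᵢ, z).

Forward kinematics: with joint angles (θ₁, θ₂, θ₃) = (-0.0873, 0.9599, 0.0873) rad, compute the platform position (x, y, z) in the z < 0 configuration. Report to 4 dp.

(0.1017, -0.1331, -0.2777)

φ1=0.0°: virtual centre (0.2592, 0.0000, 0.0174), radius l
φ2=120.0°: virtual centre (-0.0874, 0.1513, -0.1638), radius l
φ3=240.0°: virtual centre (-0.1296, -0.2245, -0.0174), radius l
subtract pairs → two planes through P
linear system: -0.6932x+0.3026y = -0.0101−-0.3625z; -0.7777x+-0.4490y = 0.0000−-0.0698z
det = 0.5466;  x = 0.0083+-0.3364z,  y = -0.0144+0.4273z
into |P−S₁|² = l²: 1.2958z² + 0.1216z + -0.0661 = 0;  Δ = 0.3576;  z = -0.2777 or 0.1838 → z<0 root = -0.2777
x = 0.1017, y = -0.1331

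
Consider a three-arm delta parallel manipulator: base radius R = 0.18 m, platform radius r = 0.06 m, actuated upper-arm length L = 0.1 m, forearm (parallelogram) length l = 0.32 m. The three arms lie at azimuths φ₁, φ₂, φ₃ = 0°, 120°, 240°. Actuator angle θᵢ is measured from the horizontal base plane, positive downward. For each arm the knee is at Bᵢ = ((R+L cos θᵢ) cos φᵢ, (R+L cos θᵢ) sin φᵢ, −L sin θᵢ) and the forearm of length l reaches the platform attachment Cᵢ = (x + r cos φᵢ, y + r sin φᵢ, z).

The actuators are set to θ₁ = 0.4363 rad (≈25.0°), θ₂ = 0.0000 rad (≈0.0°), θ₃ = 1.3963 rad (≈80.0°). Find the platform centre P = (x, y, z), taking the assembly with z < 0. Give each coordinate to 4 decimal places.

arm 1 at φ=0.0°: ρ1 = 0.2106;  O1 = (0.2106, 0.0000, -0.0423)
O2 = (0.2200·cos120.0°, 0.2200·sin120.0°, 0.0000) = (-0.1100, 0.1905, 0.0000)
φ3=240.0°: virtual centre (-0.0687, -0.1190, -0.0985), radius l
subtract pairs → two planes through P
linear system: -0.6413x+0.3811y = 0.0022−0.0845z; -0.5586x+-0.2379y = -0.0176−-0.1124z
det = 0.3654;  x = 0.0169+-0.0622z,  y = 0.0343+-0.3265z
quadratic in z: (1.1105)z²+(0.0862)z+(-0.0619)=0, √Δ=0.5314 → z ∈ {-0.2781, 0.2004}; z = -0.2781 (taking z<0)
x = 0.0342, y = 0.1251

(0.0342, 0.1251, -0.2781)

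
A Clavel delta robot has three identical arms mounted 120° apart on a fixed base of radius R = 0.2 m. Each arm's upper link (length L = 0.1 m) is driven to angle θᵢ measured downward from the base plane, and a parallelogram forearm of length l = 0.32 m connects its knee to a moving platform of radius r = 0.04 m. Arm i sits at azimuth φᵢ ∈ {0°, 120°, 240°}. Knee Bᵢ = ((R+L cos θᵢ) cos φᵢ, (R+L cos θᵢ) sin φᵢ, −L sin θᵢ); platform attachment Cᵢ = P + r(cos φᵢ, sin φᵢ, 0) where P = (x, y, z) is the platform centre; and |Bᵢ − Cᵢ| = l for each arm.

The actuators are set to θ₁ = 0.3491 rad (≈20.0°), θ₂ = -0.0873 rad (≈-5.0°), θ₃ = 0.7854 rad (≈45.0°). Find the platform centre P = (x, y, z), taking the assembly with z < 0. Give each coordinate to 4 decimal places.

φ1=0.0°: virtual centre (0.2540, 0.0000, -0.0342), radius l
S2 = (0.2596·cos120.0°, 0.2596·sin120.0°, 0.0087) = (-0.1298, 0.2248, 0.0087)
φ3=240.0°: virtual centre (-0.1154, -0.1998, -0.0707), radius l
eliminate P² terms by subtracting sphere 1 from 2 and 3
linear system: -0.7676x+0.4497y = 0.0018−0.0858z; -0.7386x+-0.3996y = -0.0074−-0.0730z
det = 0.6389;  x = 0.0041+0.0023z,  y = 0.0110+-0.1870z
into |P−S₁|² = l²: 1.0350z² + 0.0631z + -0.0387 = 0;  Δ = 0.1641;  z = -0.2262 or 0.1652 → z<0 root = -0.2262
x = 0.0036, y = 0.0533

(0.0036, 0.0533, -0.2262)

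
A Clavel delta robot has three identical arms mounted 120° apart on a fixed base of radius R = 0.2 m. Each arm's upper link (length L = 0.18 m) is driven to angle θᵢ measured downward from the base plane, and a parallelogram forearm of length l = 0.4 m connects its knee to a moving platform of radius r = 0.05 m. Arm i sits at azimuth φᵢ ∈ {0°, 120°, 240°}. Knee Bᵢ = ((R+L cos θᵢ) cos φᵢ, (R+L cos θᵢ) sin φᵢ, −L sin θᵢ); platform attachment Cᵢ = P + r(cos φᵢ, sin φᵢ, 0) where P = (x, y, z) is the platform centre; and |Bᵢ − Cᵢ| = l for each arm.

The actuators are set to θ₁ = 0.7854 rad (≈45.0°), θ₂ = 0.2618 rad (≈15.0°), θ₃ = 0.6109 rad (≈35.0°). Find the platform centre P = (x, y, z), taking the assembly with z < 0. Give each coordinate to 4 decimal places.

(-0.0527, 0.0428, -0.3492)

centre 1 = (0.2773·cos0.0°, 0.2773·sin0.0°, -0.1273) = (0.2773, 0.0000, -0.1273)
arm 2 at φ=120.0°: ρ2 = 0.3239;  centre 2 = (-0.1619, 0.2805, -0.0466)
centre 3 = (0.2974·cos240.0°, 0.2974·sin240.0°, -0.1032) = (-0.1487, -0.2576, -0.1032)
subtract pairs → two planes through P
linear system: -0.8784x+0.5610y = 0.0140−0.1614z; -0.8520x+-0.5152y = 0.0060−0.0481z
det = 0.9305;  x = -0.0114+0.1183z,  y = 0.0071+-0.1024z
quadratic in z: (1.0245)z²+(0.1848)z+(-0.0604)=0, √Δ=0.5308 → z ∈ {-0.3492, 0.1689}; z = -0.3492 (taking z<0)
x = -0.0527, y = 0.0428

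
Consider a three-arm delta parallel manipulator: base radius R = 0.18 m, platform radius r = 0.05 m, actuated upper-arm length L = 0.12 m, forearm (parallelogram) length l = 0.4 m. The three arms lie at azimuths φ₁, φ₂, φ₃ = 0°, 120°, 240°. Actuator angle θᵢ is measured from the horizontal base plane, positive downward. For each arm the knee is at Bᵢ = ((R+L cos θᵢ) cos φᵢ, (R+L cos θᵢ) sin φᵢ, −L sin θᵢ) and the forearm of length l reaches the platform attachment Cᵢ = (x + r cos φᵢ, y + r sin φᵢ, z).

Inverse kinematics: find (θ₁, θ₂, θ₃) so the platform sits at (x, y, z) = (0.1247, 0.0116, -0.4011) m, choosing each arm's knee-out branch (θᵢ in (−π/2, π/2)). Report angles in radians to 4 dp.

θ₁ = 0.1743, θ₂ = 1.0469, θ₃ = 1.1341

rotate P by −φ1: (0.1247, 0.0116, -0.4011)
  A=0.0053, B=-0.4011, C=(l²−L²−A²−y'²−z²)/(2L)=-0.0643
  √(A²+B²)=0.4011;  θ1 = -1.5576+1.7319 ≈ 0.1743
φ2=120.0° → target in arm frame (-0.0523, -0.1138)
  A=0.1823, B=-0.4011, C=(l²−L²−A²−y'²−z²)/(2L)=-0.2561
  θ2 = atan2(B,A) + arccos(C/0.4406) = 1.0469
arm 3 (φ=240.0°): x'=-0.0724, y'=0.1022
  e−x'=0.2024;  (l²−L²−(e−x')²−y'²−z²)/2L = -0.2779
  θ3 = atan2(B,A) + arccos(C/0.4493) = 1.1341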